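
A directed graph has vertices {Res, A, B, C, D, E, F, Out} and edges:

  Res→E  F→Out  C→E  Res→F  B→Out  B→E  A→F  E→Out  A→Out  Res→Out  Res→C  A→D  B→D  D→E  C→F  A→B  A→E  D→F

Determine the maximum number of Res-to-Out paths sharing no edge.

3

Assign every edge capacity 1; by Menger, the answer equals the max flow.
Path Res→Out (+1); total 1.
Path Res→E→Out (+1); total 2.
Path Res→F→Out (+1); total 3.
No residual Res→Out path; max flow = 3.
Certifying cut of size 3: {E→Out, F→Out, Res→Out}.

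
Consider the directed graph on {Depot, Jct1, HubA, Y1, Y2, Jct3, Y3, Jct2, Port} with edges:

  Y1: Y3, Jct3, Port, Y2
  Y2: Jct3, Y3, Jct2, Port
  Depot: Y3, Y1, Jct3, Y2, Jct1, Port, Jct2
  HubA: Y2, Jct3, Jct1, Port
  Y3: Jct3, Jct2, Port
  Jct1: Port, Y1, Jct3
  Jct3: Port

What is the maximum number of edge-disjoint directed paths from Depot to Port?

6

Assign every edge capacity 1; by Menger, the answer equals the max flow.
Path Depot→Port (+1); total 1.
Path Depot→Jct1→Port (+1); total 2.
Path Depot→Y1→Port (+1); total 3.
Path Depot→Y2→Port (+1); total 4.
Path Depot→Jct3→Port (+1); total 5.
Path Depot→Y3→Port (+1); total 6.
No residual Depot→Port path; max flow = 6.
Certifying cut of size 6: {Depot→Jct1, Depot→Jct3, Depot→Port, Depot→Y1, Depot→Y2, Depot→Y3}.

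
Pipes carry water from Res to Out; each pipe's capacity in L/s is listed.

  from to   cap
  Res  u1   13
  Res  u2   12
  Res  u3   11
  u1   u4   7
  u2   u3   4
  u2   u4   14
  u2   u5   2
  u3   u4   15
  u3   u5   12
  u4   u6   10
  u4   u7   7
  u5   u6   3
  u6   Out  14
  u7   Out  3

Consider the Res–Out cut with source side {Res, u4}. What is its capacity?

53

Edges leaving {Res, u4}: Res→u1 (13), Res→u2 (12), Res→u3 (11), u4→u6 (10), u4→u7 (7).
Cut capacity = 13 + 12 + 11 + 10 + 7 = 53.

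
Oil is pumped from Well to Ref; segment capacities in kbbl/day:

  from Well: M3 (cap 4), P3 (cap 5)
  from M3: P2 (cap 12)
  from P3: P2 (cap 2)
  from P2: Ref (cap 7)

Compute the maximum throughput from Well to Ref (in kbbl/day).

6

Augment Well→M3→P2→Ref: bottleneck 4, flow now 4.
Augment Well→P3→P2→Ref: bottleneck 2, flow now 6.
No augmenting path remains; maximum flow = 6.
In the residual graph, reachable from Well: {Well, P3}.
Min-cut edges: Well→M3 (4), P3→P2 (2); capacity 4 + 2 = 6.
This cut is saturated, so no flow can exceed 6.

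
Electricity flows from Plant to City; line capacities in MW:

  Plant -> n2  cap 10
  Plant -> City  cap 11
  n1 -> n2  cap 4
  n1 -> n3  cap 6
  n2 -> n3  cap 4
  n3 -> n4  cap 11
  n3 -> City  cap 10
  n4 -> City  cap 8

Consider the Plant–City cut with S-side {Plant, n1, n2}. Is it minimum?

No — its capacity is 21, but the minimum cut has capacity 15.

Given cut capacity: 11 + 6 + 4 = 21.
Augment Plant→City: bottleneck 11, flow now 11.
Augment Plant→n2→n3→City: bottleneck 4, flow now 15.
No augmenting path remains; maximum flow = 15.
In the residual graph, reachable from Plant: {Plant, n2}.
Min-cut edges: Plant→City (11), n2→n3 (4); capacity 11 + 4 = 15.
Cut capacity 21 exceeds the max flow 15, so it is not minimum.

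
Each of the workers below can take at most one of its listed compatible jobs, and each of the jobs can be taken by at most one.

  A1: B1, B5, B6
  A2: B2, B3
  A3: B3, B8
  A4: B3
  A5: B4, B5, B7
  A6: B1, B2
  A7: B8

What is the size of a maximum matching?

6

Unit-capacity flow: source→left, listed edges, right→sink; max matching = max flow.
Augmenting path A1→B1 (+1); matched 1.
Augmenting path A2→B2 (+1); matched 2.
Augmenting path A3→B3 (+1); matched 3.
Augmenting path A5→B4 (+1); matched 4.
Augmenting path A7→B8 (+1); matched 5.
Augmenting path A6→B1→A1→B5 (+1); matched 6.
No augmenting path remains; maximum matching = 6.
König certificate: {A1, A2, A5, A6, B3, B8} is a vertex cover of size 6 (every listed pair touches it), so no matching can be larger.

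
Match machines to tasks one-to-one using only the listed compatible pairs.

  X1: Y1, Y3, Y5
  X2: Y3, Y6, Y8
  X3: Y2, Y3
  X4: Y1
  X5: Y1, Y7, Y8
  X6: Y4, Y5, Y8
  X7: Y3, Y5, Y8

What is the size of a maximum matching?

7

Unit-capacity flow: source→left, listed edges, right→sink; max matching = max flow.
Augmenting path X1→Y1 (+1); matched 1.
Augmenting path X2→Y3 (+1); matched 2.
Augmenting path X3→Y2 (+1); matched 3.
Augmenting path X5→Y7 (+1); matched 4.
Augmenting path X6→Y4 (+1); matched 5.
Augmenting path X7→Y5 (+1); matched 6.
Augmenting path X4→Y1→X1→Y3→X2→Y6 (+1); matched 7.
No augmenting path remains; maximum matching = 7.
König certificate: {X1, X2, X3, X4, X5, X6, X7} is a vertex cover of size 7 (every listed pair touches it), so no matching can be larger.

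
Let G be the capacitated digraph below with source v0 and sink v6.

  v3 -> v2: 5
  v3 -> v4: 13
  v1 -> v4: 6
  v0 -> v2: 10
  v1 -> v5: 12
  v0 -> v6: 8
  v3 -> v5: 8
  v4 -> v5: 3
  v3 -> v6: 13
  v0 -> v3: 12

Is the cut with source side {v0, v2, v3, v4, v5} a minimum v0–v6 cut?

No — its capacity is 21, but the minimum cut has capacity 20.

Given cut capacity: 8 + 13 = 21.
Augment v0→v6: bottleneck 8, flow now 8.
Augment v0→v3→v6: bottleneck 12, flow now 20.
No augmenting path remains; maximum flow = 20.
In the residual graph, reachable from v0: {v0, v2}.
Min-cut edges: v0→v3 (12), v0→v6 (8); capacity 12 + 8 = 20.
Cut capacity 21 exceeds the max flow 20, so it is not minimum.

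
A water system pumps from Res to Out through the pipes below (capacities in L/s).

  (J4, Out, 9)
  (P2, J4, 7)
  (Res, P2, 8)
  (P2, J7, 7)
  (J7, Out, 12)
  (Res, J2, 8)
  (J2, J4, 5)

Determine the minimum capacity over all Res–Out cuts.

Augment Res→J2→J4→Out: bottleneck 5, flow now 5.
Augment Res→P2→J4→Out: bottleneck 4, flow now 9.
Augment Res→P2→J7→Out: bottleneck 4, flow now 13.
No augmenting path remains; maximum flow = 13.
By max-flow min-cut, the minimum cut capacity equals the max flow.
In the residual graph, reachable from Res: {Res, J2}.
Min-cut edges: Res→P2 (8), J2→J4 (5); capacity 8 + 5 = 13.

13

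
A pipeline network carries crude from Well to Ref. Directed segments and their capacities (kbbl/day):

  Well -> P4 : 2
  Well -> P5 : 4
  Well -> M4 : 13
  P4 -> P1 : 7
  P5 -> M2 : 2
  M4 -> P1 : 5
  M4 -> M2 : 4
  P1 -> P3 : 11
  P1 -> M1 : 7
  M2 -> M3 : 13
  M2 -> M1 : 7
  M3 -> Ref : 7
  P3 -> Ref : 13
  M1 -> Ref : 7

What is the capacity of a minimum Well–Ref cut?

Augment Well→P4→P1→P3→Ref: bottleneck 2, flow now 2.
Augment Well→P5→M2→M3→Ref: bottleneck 2, flow now 4.
Augment Well→M4→P1→P3→Ref: bottleneck 5, flow now 9.
Augment Well→M4→M2→M3→Ref: bottleneck 4, flow now 13.
No augmenting path remains; maximum flow = 13.
By max-flow min-cut, the minimum cut capacity equals the max flow.
In the residual graph, reachable from Well: {Well, P5, M4}.
Min-cut edges: Well→P4 (2), P5→M2 (2), M4→P1 (5), M4→M2 (4); capacity 2 + 2 + 5 + 4 = 13.

13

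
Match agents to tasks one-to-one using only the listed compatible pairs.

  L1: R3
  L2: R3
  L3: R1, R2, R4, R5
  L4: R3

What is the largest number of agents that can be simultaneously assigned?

2

Unit-capacity flow: source→left, listed edges, right→sink; max matching = max flow.
Augmenting path L1→R3 (+1); matched 1.
Augmenting path L3→R1 (+1); matched 2.
No augmenting path remains; maximum matching = 2.
König certificate: {L3, R3} is a vertex cover of size 2 (every listed pair touches it), so no matching can be larger.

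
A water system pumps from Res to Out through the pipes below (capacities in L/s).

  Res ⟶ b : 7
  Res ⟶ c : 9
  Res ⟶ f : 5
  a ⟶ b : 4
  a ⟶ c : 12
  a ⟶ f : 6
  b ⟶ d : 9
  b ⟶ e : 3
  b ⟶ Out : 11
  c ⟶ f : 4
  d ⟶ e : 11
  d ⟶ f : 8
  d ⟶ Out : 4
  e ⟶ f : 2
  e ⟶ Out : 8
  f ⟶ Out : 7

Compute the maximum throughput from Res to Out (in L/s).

Augment Res→b→Out: bottleneck 7, flow now 7.
Augment Res→f→Out: bottleneck 5, flow now 12.
Augment Res→c→f→Out: bottleneck 2, flow now 14.
No augmenting path remains; maximum flow = 14.
In the residual graph, reachable from Res: {Res, c, f}.
Min-cut edges: Res→b (7), f→Out (7); capacity 7 + 7 = 14.
This cut is saturated, so no flow can exceed 14.

14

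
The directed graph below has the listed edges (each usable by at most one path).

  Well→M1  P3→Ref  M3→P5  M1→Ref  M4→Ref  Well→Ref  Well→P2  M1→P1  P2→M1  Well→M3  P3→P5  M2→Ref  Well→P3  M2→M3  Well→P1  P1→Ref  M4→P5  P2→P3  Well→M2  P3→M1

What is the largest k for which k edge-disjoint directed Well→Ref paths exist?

Assign every edge capacity 1; by Menger, the answer equals the max flow.
Path Well→Ref (+1); total 1.
Path Well→M2→Ref (+1); total 2.
Path Well→P3→Ref (+1); total 3.
Path Well→P1→Ref (+1); total 4.
Path Well→M1→Ref (+1); total 5.
No residual Well→Ref path; max flow = 5.
Certifying cut of size 5: {M1→Ref, P1→Ref, P3→Ref, Well→M2, Well→Ref}.

5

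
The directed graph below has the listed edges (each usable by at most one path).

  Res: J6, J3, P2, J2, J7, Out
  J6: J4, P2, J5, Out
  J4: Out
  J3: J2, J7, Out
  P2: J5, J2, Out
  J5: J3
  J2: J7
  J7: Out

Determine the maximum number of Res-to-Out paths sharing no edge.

Assign every edge capacity 1; by Menger, the answer equals the max flow.
Path Res→Out (+1); total 1.
Path Res→J6→Out (+1); total 2.
Path Res→J3→Out (+1); total 3.
Path Res→P2→Out (+1); total 4.
Path Res→J7→Out (+1); total 5.
No residual Res→Out path; max flow = 5.
Certifying cut of size 5: {J7→Out, Res→J3, Res→J6, Res→Out, Res→P2}.

5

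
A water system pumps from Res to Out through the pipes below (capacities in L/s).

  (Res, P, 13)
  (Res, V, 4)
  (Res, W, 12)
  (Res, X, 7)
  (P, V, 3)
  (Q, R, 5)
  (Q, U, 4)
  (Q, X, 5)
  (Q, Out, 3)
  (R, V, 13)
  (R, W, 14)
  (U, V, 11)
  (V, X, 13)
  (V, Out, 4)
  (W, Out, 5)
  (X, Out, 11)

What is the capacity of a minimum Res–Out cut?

19

Augment Res→V→Out: bottleneck 4, flow now 4.
Augment Res→W→Out: bottleneck 5, flow now 9.
Augment Res→X→Out: bottleneck 7, flow now 16.
Augment Res→P→V→X→Out: bottleneck 3, flow now 19.
No augmenting path remains; maximum flow = 19.
By max-flow min-cut, the minimum cut capacity equals the max flow.
In the residual graph, reachable from Res: {Res, P, W}.
Min-cut edges: Res→V (4), Res→X (7), P→V (3), W→Out (5); capacity 4 + 7 + 3 + 5 = 19.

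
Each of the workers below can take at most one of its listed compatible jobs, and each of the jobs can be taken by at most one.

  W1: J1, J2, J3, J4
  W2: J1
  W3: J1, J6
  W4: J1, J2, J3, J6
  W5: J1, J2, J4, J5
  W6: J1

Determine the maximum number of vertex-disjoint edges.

5

Unit-capacity flow: source→left, listed edges, right→sink; max matching = max flow.
Augmenting path W1→J1 (+1); matched 1.
Augmenting path W3→J6 (+1); matched 2.
Augmenting path W4→J2 (+1); matched 3.
Augmenting path W5→J4 (+1); matched 4.
Augmenting path W2→J1→W1→J3 (+1); matched 5.
No augmenting path remains; maximum matching = 5.
König certificate: {W1, W3, W4, W5, J1} is a vertex cover of size 5 (every listed pair touches it), so no matching can be larger.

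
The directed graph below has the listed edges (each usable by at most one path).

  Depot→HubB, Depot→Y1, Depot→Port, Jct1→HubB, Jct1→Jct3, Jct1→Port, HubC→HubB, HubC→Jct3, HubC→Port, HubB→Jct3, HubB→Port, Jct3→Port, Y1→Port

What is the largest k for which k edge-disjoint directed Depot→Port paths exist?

Assign every edge capacity 1; by Menger, the answer equals the max flow.
Path Depot→Port (+1); total 1.
Path Depot→HubB→Port (+1); total 2.
Path Depot→Y1→Port (+1); total 3.
No residual Depot→Port path; max flow = 3.
Certifying cut of size 3: {Depot→HubB, Depot→Port, Depot→Y1}.

3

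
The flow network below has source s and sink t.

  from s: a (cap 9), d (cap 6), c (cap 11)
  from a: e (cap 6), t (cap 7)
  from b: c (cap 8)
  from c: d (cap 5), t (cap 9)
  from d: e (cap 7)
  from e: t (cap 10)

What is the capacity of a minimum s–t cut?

Augment s→a→t: bottleneck 7, flow now 7.
Augment s→c→t: bottleneck 9, flow now 16.
Augment s→a→e→t: bottleneck 2, flow now 18.
Augment s→d→e→t: bottleneck 6, flow now 24.
Augment s→c→d→e→t: bottleneck 1, flow now 25.
No augmenting path remains; maximum flow = 25.
By max-flow min-cut, the minimum cut capacity equals the max flow.
In the residual graph, reachable from s: {s, c, d}.
Min-cut edges: s→a (9), c→t (9), d→e (7); capacity 9 + 9 + 7 = 25.

25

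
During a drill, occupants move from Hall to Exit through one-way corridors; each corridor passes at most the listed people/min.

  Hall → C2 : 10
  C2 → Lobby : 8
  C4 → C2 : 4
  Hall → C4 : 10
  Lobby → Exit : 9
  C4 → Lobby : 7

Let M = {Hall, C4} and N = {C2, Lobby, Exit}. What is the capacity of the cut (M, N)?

Edges leaving {Hall, C4}: Hall→C2 (10), C4→C2 (4), C4→Lobby (7).
Cut capacity = 10 + 4 + 7 = 21.

21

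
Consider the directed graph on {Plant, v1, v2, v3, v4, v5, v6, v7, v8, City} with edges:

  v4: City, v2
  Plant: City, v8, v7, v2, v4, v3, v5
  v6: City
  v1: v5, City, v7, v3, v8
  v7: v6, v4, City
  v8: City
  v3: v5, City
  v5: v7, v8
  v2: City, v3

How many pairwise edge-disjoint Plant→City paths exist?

Assign every edge capacity 1; by Menger, the answer equals the max flow.
Path Plant→City (+1); total 1.
Path Plant→v2→City (+1); total 2.
Path Plant→v3→City (+1); total 3.
Path Plant→v4→City (+1); total 4.
Path Plant→v7→City (+1); total 5.
Path Plant→v8→City (+1); total 6.
Path Plant→v5→v7→v6→City (+1); total 7.
No residual Plant→City path; max flow = 7.
Certifying cut of size 7: {Plant→City, Plant→v2, Plant→v3, Plant→v4, Plant→v5, Plant→v7, Plant→v8}.

7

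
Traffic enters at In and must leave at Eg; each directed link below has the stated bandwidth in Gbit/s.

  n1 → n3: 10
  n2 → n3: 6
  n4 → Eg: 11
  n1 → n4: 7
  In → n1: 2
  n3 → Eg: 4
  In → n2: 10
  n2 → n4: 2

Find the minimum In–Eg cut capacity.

8

Augment In→n1→n3→Eg: bottleneck 2, flow now 2.
Augment In→n2→n3→Eg: bottleneck 2, flow now 4.
Augment In→n2→n4→Eg: bottleneck 2, flow now 6.
Augment In→n2→n3→n1→n4→Eg: bottleneck 2, flow now 8. (uses reverse residual edge)
No augmenting path remains; maximum flow = 8.
By max-flow min-cut, the minimum cut capacity equals the max flow.
In the residual graph, reachable from In: {In, n2, n3}.
Min-cut edges: In→n1 (2), n2→n4 (2), n3→Eg (4); capacity 2 + 2 + 4 = 8.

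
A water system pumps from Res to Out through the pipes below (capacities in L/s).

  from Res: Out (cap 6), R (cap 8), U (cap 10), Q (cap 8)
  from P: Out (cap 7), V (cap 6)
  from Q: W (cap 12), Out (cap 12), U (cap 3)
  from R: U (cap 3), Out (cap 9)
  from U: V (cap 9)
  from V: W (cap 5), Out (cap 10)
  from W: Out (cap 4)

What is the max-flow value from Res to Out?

31

Augment Res→Out: bottleneck 6, flow now 6.
Augment Res→Q→Out: bottleneck 8, flow now 14.
Augment Res→R→Out: bottleneck 8, flow now 22.
Augment Res→U→V→Out: bottleneck 9, flow now 31.
No augmenting path remains; maximum flow = 31.
In the residual graph, reachable from Res: {Res, U}.
Min-cut edges: Res→Q (8), Res→R (8), Res→Out (6), U→V (9); capacity 8 + 8 + 6 + 9 = 31.
This cut is saturated, so no flow can exceed 31.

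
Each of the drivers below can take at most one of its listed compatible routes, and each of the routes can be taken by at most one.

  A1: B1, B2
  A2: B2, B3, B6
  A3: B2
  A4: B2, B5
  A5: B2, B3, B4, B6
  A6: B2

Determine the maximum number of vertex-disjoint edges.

5

Unit-capacity flow: source→left, listed edges, right→sink; max matching = max flow.
Augmenting path A1→B1 (+1); matched 1.
Augmenting path A2→B2 (+1); matched 2.
Augmenting path A4→B5 (+1); matched 3.
Augmenting path A5→B3 (+1); matched 4.
Augmenting path A3→B2→A2→B6 (+1); matched 5.
No augmenting path remains; maximum matching = 5.
König certificate: {A1, A2, A4, A5, B2} is a vertex cover of size 5 (every listed pair touches it), so no matching can be larger.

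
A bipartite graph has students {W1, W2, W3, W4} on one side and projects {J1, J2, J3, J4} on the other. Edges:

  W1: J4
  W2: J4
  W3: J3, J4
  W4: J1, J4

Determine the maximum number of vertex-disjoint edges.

Unit-capacity flow: source→left, listed edges, right→sink; max matching = max flow.
Augmenting path W1→J4 (+1); matched 1.
Augmenting path W3→J3 (+1); matched 2.
Augmenting path W4→J1 (+1); matched 3.
No augmenting path remains; maximum matching = 3.
König certificate: {W3, W4, J4} is a vertex cover of size 3 (every listed pair touches it), so no matching can be larger.

3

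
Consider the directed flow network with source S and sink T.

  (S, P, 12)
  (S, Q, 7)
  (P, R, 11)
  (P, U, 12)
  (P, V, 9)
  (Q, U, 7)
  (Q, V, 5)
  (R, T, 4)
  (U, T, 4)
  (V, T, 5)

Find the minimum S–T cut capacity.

13

Augment S→P→R→T: bottleneck 4, flow now 4.
Augment S→P→U→T: bottleneck 4, flow now 8.
Augment S→P→V→T: bottleneck 4, flow now 12.
Augment S→Q→V→T: bottleneck 1, flow now 13.
No augmenting path remains; maximum flow = 13.
By max-flow min-cut, the minimum cut capacity equals the max flow.
In the residual graph, reachable from S: {S, P, Q, R, U, V}.
Min-cut edges: R→T (4), U→T (4), V→T (5); capacity 4 + 4 + 5 = 13.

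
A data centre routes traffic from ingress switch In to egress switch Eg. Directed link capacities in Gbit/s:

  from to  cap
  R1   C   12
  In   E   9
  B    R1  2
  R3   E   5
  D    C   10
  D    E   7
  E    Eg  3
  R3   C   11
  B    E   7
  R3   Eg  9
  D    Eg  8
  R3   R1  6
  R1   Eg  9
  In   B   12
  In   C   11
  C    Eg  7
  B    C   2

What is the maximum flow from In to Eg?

12

Augment In→E→Eg: bottleneck 3, flow now 3.
Augment In→C→Eg: bottleneck 7, flow now 10.
Augment In→B→R1→Eg: bottleneck 2, flow now 12.
No augmenting path remains; maximum flow = 12.
In the residual graph, reachable from In: {In, B, E, C}.
Min-cut edges: B→R1 (2), E→Eg (3), C→Eg (7); capacity 2 + 3 + 7 = 12.
This cut is saturated, so no flow can exceed 12.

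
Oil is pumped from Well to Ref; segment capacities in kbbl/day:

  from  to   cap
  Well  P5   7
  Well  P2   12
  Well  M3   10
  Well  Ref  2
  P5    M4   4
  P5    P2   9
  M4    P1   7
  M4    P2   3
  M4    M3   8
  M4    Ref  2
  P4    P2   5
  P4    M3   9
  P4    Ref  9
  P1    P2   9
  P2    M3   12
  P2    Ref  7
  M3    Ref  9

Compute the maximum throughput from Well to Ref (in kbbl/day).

20

Augment Well→Ref: bottleneck 2, flow now 2.
Augment Well→P2→Ref: bottleneck 7, flow now 9.
Augment Well→M3→Ref: bottleneck 9, flow now 18.
Augment Well→P5→M4→Ref: bottleneck 2, flow now 20.
No augmenting path remains; maximum flow = 20.
In the residual graph, reachable from Well: {Well, P5, M4, P1, P2, M3}.
Min-cut edges: Well→Ref (2), M4→Ref (2), P2→Ref (7), M3→Ref (9); capacity 2 + 2 + 7 + 9 = 20.
This cut is saturated, so no flow can exceed 20.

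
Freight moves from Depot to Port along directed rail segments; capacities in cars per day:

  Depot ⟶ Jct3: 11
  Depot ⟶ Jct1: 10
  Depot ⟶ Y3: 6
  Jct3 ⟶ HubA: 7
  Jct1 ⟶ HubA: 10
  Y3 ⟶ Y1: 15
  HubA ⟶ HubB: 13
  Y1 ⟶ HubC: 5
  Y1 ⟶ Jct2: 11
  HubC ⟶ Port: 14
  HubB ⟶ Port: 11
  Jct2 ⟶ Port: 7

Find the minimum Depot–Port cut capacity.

17

Augment Depot→Jct3→HubA→HubB→Port: bottleneck 7, flow now 7.
Augment Depot→Jct1→HubA→HubB→Port: bottleneck 4, flow now 11.
Augment Depot→Y3→Y1→HubC→Port: bottleneck 5, flow now 16.
Augment Depot→Y3→Y1→Jct2→Port: bottleneck 1, flow now 17.
No augmenting path remains; maximum flow = 17.
By max-flow min-cut, the minimum cut capacity equals the max flow.
In the residual graph, reachable from Depot: {Depot, Jct3, Jct1, HubA, HubB}.
Min-cut edges: Depot→Y3 (6), HubB→Port (11); capacity 6 + 11 = 17.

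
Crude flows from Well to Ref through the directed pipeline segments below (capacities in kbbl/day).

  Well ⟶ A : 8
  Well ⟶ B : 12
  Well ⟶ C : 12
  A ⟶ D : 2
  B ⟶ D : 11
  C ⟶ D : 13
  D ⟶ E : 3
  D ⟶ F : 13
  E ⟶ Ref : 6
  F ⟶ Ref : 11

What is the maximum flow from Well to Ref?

14

Augment Well→A→D→E→Ref: bottleneck 2, flow now 2.
Augment Well→B→D→E→Ref: bottleneck 1, flow now 3.
Augment Well→B→D→F→Ref: bottleneck 10, flow now 13.
Augment Well→C→D→F→Ref: bottleneck 1, flow now 14.
No augmenting path remains; maximum flow = 14.
In the residual graph, reachable from Well: {Well, A, B, C, D, F}.
Min-cut edges: D→E (3), F→Ref (11); capacity 3 + 11 = 14.
This cut is saturated, so no flow can exceed 14.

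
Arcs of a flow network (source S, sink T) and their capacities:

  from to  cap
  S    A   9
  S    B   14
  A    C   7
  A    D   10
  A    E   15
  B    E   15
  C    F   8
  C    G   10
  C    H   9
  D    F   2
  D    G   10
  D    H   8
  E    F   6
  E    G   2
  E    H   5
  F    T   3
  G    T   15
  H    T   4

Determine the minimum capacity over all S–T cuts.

Augment S→A→C→F→T: bottleneck 3, flow now 3.
Augment S→A→C→G→T: bottleneck 4, flow now 7.
Augment S→A→D→G→T: bottleneck 2, flow now 9.
Augment S→B→E→G→T: bottleneck 2, flow now 11.
Augment S→B→E→H→T: bottleneck 4, flow now 15.
Augment S→B→E→F→C→G→T: bottleneck 3, flow now 18. (uses reverse residual edge)
No augmenting path remains; maximum flow = 18.
By max-flow min-cut, the minimum cut capacity equals the max flow.
In the residual graph, reachable from S: {S, B, E, F, H}.
Min-cut edges: S→A (9), E→G (2), F→T (3), H→T (4); capacity 9 + 2 + 3 + 4 = 18.

18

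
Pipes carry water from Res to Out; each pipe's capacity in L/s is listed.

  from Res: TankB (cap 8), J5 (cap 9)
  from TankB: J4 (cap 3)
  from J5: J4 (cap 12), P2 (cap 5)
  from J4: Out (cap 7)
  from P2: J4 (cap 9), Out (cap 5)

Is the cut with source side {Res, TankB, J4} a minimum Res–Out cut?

No — its capacity is 16, but the minimum cut has capacity 12.

Given cut capacity: 9 + 7 = 16.
Augment Res→TankB→J4→Out: bottleneck 3, flow now 3.
Augment Res→J5→J4→Out: bottleneck 4, flow now 7.
Augment Res→J5→P2→Out: bottleneck 5, flow now 12.
No augmenting path remains; maximum flow = 12.
In the residual graph, reachable from Res: {Res, TankB}.
Min-cut edges: Res→J5 (9), TankB→J4 (3); capacity 9 + 3 = 12.
Cut capacity 16 exceeds the max flow 12, so it is not minimum.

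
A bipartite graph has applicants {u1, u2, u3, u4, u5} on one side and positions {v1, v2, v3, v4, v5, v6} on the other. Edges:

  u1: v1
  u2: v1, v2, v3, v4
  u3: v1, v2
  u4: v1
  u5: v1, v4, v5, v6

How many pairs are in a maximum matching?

4

Unit-capacity flow: source→left, listed edges, right→sink; max matching = max flow.
Augmenting path u1→v1 (+1); matched 1.
Augmenting path u2→v2 (+1); matched 2.
Augmenting path u5→v4 (+1); matched 3.
Augmenting path u3→v2→u2→v3 (+1); matched 4.
No augmenting path remains; maximum matching = 4.
König certificate: {u2, u3, u5, v1} is a vertex cover of size 4 (every listed pair touches it), so no matching can be larger.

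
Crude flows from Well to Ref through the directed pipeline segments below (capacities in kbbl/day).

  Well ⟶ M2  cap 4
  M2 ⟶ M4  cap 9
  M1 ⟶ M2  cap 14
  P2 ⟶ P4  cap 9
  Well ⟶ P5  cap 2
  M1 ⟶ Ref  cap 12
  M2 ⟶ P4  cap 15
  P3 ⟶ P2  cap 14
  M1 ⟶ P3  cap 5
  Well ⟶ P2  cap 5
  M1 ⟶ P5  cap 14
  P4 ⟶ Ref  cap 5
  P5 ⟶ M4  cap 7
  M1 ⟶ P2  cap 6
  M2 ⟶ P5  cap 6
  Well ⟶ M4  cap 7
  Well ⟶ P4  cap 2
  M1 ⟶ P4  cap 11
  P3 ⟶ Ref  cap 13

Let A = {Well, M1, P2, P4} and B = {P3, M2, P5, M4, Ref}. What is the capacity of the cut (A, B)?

63

Edges leaving {Well, M1, P2, P4}: Well→M2 (4), Well→P5 (2), Well→M4 (7), M1→P3 (5), M1→M2 (14), M1→P5 (14), M1→Ref (12), P4→Ref (5).
Cut capacity = 4 + 2 + 7 + 5 + 14 + 14 + 12 + 5 = 63.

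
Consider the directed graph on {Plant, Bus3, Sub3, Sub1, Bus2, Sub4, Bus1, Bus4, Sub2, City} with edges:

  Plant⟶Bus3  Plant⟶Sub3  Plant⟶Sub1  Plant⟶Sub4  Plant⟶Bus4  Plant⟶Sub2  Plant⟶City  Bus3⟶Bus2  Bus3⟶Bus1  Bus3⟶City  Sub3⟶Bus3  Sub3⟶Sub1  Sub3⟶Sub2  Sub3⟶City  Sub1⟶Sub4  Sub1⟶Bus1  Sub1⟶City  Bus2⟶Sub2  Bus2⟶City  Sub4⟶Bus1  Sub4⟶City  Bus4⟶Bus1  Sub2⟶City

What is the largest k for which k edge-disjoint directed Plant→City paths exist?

6

Assign every edge capacity 1; by Menger, the answer equals the max flow.
Path Plant→City (+1); total 1.
Path Plant→Bus3→City (+1); total 2.
Path Plant→Sub3→City (+1); total 3.
Path Plant→Sub1→City (+1); total 4.
Path Plant→Sub4→City (+1); total 5.
Path Plant→Sub2→City (+1); total 6.
No residual Plant→City path; max flow = 6.
Certifying cut of size 6: {Plant→Bus3, Plant→City, Plant→Sub1, Plant→Sub2, Plant→Sub3, Plant→Sub4}.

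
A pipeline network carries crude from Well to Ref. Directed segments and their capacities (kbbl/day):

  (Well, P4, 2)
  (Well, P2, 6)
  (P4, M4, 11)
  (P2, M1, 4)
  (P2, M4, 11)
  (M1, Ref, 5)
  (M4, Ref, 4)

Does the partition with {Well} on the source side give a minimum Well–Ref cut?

Yes — it is a minimum cut (capacity 8).

Given cut capacity: 2 + 6 = 8.
Augment Well→P4→M4→Ref: bottleneck 2, flow now 2.
Augment Well→P2→M1→Ref: bottleneck 4, flow now 6.
Augment Well→P2→M4→Ref: bottleneck 2, flow now 8.
No augmenting path remains; maximum flow = 8.
Cut capacity 8 equals the max flow, so it is a minimum cut.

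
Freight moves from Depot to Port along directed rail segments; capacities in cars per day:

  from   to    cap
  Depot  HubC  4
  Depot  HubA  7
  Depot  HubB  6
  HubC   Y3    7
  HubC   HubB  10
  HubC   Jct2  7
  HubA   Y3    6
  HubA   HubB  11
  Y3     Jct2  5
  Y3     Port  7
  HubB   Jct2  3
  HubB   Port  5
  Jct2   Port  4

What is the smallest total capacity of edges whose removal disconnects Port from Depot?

16

Augment Depot→HubB→Port: bottleneck 5, flow now 5.
Augment Depot→HubC→Y3→Port: bottleneck 4, flow now 9.
Augment Depot→HubA→Y3→Port: bottleneck 3, flow now 12.
Augment Depot→HubB→Jct2→Port: bottleneck 1, flow now 13.
Augment Depot→HubA→Y3→Jct2→Port: bottleneck 3, flow now 16.
No augmenting path remains; maximum flow = 16.
By max-flow min-cut, the minimum cut capacity equals the max flow.
In the residual graph, reachable from Depot: {Depot, HubC, HubA, Y3, HubB, Jct2}.
Min-cut edges: Y3→Port (7), HubB→Port (5), Jct2→Port (4); capacity 7 + 5 + 4 = 16.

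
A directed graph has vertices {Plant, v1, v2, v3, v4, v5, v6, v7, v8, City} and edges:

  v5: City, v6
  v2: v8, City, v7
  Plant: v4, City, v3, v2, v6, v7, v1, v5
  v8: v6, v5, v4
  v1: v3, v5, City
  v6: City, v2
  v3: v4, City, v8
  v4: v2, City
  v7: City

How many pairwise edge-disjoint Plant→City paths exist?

8

Assign every edge capacity 1; by Menger, the answer equals the max flow.
Path Plant→City (+1); total 1.
Path Plant→v1→City (+1); total 2.
Path Plant→v2→City (+1); total 3.
Path Plant→v3→City (+1); total 4.
Path Plant→v4→City (+1); total 5.
Path Plant→v5→City (+1); total 6.
Path Plant→v6→City (+1); total 7.
Path Plant→v7→City (+1); total 8.
No residual Plant→City path; max flow = 8.
Certifying cut of size 8: {Plant→City, Plant→v1, Plant→v2, Plant→v3, Plant→v4, Plant→v5, Plant→v6, Plant→v7}.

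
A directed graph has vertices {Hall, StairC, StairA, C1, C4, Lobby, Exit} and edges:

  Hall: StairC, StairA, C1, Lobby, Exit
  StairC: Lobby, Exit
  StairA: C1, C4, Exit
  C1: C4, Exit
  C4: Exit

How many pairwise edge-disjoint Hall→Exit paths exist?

4

Assign every edge capacity 1; by Menger, the answer equals the max flow.
Path Hall→Exit (+1); total 1.
Path Hall→StairC→Exit (+1); total 2.
Path Hall→StairA→Exit (+1); total 3.
Path Hall→C1→Exit (+1); total 4.
No residual Hall→Exit path; max flow = 4.
Certifying cut of size 4: {Hall→C1, Hall→Exit, Hall→StairA, Hall→StairC}.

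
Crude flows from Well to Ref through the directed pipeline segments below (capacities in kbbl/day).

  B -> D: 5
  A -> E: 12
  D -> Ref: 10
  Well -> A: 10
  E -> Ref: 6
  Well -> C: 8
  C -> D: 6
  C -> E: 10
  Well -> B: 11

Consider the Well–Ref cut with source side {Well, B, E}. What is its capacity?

Edges leaving {Well, B, E}: Well→A (10), Well→C (8), B→D (5), E→Ref (6).
Cut capacity = 10 + 8 + 5 + 6 = 29.

29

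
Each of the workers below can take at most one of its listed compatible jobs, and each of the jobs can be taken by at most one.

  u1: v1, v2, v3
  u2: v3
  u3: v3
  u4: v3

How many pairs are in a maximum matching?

2

Unit-capacity flow: source→left, listed edges, right→sink; max matching = max flow.
Augmenting path u1→v1 (+1); matched 1.
Augmenting path u2→v3 (+1); matched 2.
No augmenting path remains; maximum matching = 2.
König certificate: {u1, v3} is a vertex cover of size 2 (every listed pair touches it), so no matching can be larger.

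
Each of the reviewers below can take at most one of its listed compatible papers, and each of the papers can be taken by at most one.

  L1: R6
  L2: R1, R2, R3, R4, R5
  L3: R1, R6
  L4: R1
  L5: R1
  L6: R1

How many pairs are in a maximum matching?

Unit-capacity flow: source→left, listed edges, right→sink; max matching = max flow.
Augmenting path L1→R6 (+1); matched 1.
Augmenting path L2→R1 (+1); matched 2.
Augmenting path L3→R1→L2→R2 (+1); matched 3.
No augmenting path remains; maximum matching = 3.
König certificate: {L2, R1, R6} is a vertex cover of size 3 (every listed pair touches it), so no matching can be larger.

3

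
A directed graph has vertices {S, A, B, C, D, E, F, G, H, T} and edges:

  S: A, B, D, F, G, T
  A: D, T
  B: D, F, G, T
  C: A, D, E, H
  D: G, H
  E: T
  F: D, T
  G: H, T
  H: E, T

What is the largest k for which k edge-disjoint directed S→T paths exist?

6

Assign every edge capacity 1; by Menger, the answer equals the max flow.
Path S→T (+1); total 1.
Path S→A→T (+1); total 2.
Path S→B→T (+1); total 3.
Path S→F→T (+1); total 4.
Path S→G→T (+1); total 5.
Path S→D→H→T (+1); total 6.
No residual S→T path; max flow = 6.
Certifying cut of size 6: {S→A, S→B, S→D, S→F, S→G, S→T}.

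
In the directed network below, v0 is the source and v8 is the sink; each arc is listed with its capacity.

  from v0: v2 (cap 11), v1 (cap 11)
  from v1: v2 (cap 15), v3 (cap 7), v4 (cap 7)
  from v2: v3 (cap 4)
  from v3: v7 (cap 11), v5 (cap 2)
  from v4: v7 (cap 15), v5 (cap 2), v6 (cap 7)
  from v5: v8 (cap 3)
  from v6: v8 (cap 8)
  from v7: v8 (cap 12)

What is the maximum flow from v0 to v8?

15

Augment v0→v1→v3→v5→v8: bottleneck 2, flow now 2.
Augment v0→v1→v3→v7→v8: bottleneck 5, flow now 7.
Augment v0→v1→v4→v5→v8: bottleneck 1, flow now 8.
Augment v0→v1→v4→v6→v8: bottleneck 3, flow now 11.
Augment v0→v2→v3→v7→v8: bottleneck 4, flow now 15.
No augmenting path remains; maximum flow = 15.
In the residual graph, reachable from v0: {v0, v2}.
Min-cut edges: v0→v1 (11), v2→v3 (4); capacity 11 + 4 = 15.
This cut is saturated, so no flow can exceed 15.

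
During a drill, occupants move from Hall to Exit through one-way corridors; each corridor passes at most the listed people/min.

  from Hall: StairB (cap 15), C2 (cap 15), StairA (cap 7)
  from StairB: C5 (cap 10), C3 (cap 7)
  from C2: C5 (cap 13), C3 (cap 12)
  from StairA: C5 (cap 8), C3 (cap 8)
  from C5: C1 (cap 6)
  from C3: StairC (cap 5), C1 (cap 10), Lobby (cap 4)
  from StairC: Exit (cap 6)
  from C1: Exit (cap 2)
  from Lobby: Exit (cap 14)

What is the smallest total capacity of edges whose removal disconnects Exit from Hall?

11

Augment Hall→StairB→C5→C1→Exit: bottleneck 2, flow now 2.
Augment Hall→StairB→C3→StairC→Exit: bottleneck 5, flow now 7.
Augment Hall→StairB→C3→Lobby→Exit: bottleneck 2, flow now 9.
Augment Hall→C2→C3→Lobby→Exit: bottleneck 2, flow now 11.
No augmenting path remains; maximum flow = 11.
By max-flow min-cut, the minimum cut capacity equals the max flow.
In the residual graph, reachable from Hall: {Hall, StairB, C2, StairA, C5, C3, C1}.
Min-cut edges: C3→StairC (5), C3→Lobby (4), C1→Exit (2); capacity 5 + 4 + 2 = 11.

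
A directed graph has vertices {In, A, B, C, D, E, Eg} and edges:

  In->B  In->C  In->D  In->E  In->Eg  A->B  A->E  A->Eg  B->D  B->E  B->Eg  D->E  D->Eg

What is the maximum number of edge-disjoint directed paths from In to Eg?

3

Assign every edge capacity 1; by Menger, the answer equals the max flow.
Path In→Eg (+1); total 1.
Path In→B→Eg (+1); total 2.
Path In→D→Eg (+1); total 3.
No residual In→Eg path; max flow = 3.
Certifying cut of size 3: {In→B, In→D, In→Eg}.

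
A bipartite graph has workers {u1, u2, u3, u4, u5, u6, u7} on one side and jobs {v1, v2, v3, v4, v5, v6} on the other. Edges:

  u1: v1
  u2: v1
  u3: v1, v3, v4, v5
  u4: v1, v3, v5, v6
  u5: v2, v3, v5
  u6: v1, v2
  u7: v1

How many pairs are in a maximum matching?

5

Unit-capacity flow: source→left, listed edges, right→sink; max matching = max flow.
Augmenting path u1→v1 (+1); matched 1.
Augmenting path u3→v3 (+1); matched 2.
Augmenting path u4→v5 (+1); matched 3.
Augmenting path u5→v2 (+1); matched 4.
Augmenting path u6→v2→u5→v3→u3→v4 (+1); matched 5.
No augmenting path remains; maximum matching = 5.
König certificate: {u3, u4, u5, u6, v1} is a vertex cover of size 5 (every listed pair touches it), so no matching can be larger.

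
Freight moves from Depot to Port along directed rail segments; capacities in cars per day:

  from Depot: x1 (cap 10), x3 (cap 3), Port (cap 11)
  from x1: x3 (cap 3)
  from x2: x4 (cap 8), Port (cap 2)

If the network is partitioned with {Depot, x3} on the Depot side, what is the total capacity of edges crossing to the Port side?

21

Edges leaving {Depot, x3}: Depot→x1 (10), Depot→Port (11).
Cut capacity = 10 + 11 = 21.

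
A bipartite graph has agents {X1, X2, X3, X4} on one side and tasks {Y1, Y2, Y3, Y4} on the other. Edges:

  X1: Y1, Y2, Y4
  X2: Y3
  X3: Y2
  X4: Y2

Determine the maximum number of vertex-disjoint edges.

3

Unit-capacity flow: source→left, listed edges, right→sink; max matching = max flow.
Augmenting path X1→Y1 (+1); matched 1.
Augmenting path X2→Y3 (+1); matched 2.
Augmenting path X3→Y2 (+1); matched 3.
No augmenting path remains; maximum matching = 3.
König certificate: {X1, X2, Y2} is a vertex cover of size 3 (every listed pair touches it), so no matching can be larger.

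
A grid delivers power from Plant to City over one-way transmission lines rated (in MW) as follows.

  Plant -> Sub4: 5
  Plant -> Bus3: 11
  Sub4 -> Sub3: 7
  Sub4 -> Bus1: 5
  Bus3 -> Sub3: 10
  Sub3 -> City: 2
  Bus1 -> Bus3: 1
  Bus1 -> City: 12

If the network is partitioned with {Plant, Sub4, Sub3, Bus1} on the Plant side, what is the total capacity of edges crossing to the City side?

Edges leaving {Plant, Sub4, Sub3, Bus1}: Plant→Bus3 (11), Sub3→City (2), Bus1→Bus3 (1), Bus1→City (12).
Cut capacity = 11 + 2 + 1 + 12 = 26.

26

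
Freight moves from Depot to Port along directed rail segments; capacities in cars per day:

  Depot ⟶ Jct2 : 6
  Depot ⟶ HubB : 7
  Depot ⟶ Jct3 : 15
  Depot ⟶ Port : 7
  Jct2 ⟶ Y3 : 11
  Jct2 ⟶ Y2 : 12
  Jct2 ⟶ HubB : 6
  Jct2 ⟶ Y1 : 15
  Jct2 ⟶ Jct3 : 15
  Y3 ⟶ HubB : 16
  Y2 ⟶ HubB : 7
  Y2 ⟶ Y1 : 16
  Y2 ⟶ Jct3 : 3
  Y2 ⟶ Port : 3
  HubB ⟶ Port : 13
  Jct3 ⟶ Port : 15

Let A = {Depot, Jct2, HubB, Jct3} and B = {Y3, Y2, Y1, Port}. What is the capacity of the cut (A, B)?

Edges leaving {Depot, Jct2, HubB, Jct3}: Depot→Port (7), Jct2→Y3 (11), Jct2→Y2 (12), Jct2→Y1 (15), HubB→Port (13), Jct3→Port (15).
Cut capacity = 7 + 11 + 12 + 15 + 13 + 15 = 73.

73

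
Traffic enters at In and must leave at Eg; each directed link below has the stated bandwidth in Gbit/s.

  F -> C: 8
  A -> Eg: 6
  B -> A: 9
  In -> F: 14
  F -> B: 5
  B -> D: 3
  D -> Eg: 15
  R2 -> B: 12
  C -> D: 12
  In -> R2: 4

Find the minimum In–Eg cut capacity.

17

Augment In→R2→B→A→Eg: bottleneck 4, flow now 4.
Augment In→F→B→A→Eg: bottleneck 2, flow now 6.
Augment In→F→B→D→Eg: bottleneck 3, flow now 9.
Augment In→F→C→D→Eg: bottleneck 8, flow now 17.
No augmenting path remains; maximum flow = 17.
By max-flow min-cut, the minimum cut capacity equals the max flow.
In the residual graph, reachable from In: {In, F}.
Min-cut edges: In→R2 (4), F→B (5), F→C (8); capacity 4 + 5 + 8 = 17.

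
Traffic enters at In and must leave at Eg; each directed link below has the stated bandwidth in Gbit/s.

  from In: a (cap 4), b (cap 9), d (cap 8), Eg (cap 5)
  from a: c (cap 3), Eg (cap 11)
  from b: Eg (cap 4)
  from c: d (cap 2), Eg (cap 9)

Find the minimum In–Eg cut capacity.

Augment In→Eg: bottleneck 5, flow now 5.
Augment In→a→Eg: bottleneck 4, flow now 9.
Augment In→b→Eg: bottleneck 4, flow now 13.
No augmenting path remains; maximum flow = 13.
By max-flow min-cut, the minimum cut capacity equals the max flow.
In the residual graph, reachable from In: {In, b, d}.
Min-cut edges: In→a (4), In→Eg (5), b→Eg (4); capacity 4 + 5 + 4 = 13.

13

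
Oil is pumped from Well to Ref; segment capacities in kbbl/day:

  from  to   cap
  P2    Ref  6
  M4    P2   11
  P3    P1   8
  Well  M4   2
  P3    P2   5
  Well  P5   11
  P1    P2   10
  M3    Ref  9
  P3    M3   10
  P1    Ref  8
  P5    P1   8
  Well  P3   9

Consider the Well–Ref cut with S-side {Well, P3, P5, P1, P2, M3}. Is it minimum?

Given cut capacity: 2 + 8 + 6 + 9 = 25.
Augment Well→P3→P1→Ref: bottleneck 8, flow now 8.
Augment Well→P3→P2→Ref: bottleneck 1, flow now 9.
Augment Well→M4→P2→Ref: bottleneck 2, flow now 11.
Augment Well→P5→P1→P2→Ref: bottleneck 3, flow now 14.
Augment Well→P5→P1→P3→M3→Ref: bottleneck 5, flow now 19. (uses reverse residual edge)
No augmenting path remains; maximum flow = 19.
In the residual graph, reachable from Well: {Well, P5}.
Min-cut edges: Well→P3 (9), Well→M4 (2), P5→P1 (8); capacity 9 + 2 + 8 = 19.
Cut capacity 25 exceeds the max flow 19, so it is not minimum.

No — its capacity is 25, but the minimum cut has capacity 19.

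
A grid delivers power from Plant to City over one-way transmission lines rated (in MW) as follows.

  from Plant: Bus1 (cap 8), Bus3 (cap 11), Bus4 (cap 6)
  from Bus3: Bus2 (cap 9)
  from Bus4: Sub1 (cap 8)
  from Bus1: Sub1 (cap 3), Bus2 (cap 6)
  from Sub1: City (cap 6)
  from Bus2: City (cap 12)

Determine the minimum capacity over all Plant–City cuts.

Augment Plant→Bus3→Bus2→City: bottleneck 9, flow now 9.
Augment Plant→Bus4→Sub1→City: bottleneck 6, flow now 15.
Augment Plant→Bus1→Bus2→City: bottleneck 3, flow now 18.
No augmenting path remains; maximum flow = 18.
By max-flow min-cut, the minimum cut capacity equals the max flow.
In the residual graph, reachable from Plant: {Plant, Bus3, Bus4, Bus1, Sub1, Bus2}.
Min-cut edges: Sub1→City (6), Bus2→City (12); capacity 6 + 12 = 18.

18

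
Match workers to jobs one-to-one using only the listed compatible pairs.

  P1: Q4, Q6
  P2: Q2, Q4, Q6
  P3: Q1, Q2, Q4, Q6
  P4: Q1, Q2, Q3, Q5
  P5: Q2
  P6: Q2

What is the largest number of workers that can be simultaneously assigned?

5

Unit-capacity flow: source→left, listed edges, right→sink; max matching = max flow.
Augmenting path P1→Q4 (+1); matched 1.
Augmenting path P2→Q2 (+1); matched 2.
Augmenting path P3→Q1 (+1); matched 3.
Augmenting path P4→Q3 (+1); matched 4.
Augmenting path P5→Q2→P2→Q6 (+1); matched 5.
No augmenting path remains; maximum matching = 5.
König certificate: {P1, P2, P3, P4, Q2} is a vertex cover of size 5 (every listed pair touches it), so no matching can be larger.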